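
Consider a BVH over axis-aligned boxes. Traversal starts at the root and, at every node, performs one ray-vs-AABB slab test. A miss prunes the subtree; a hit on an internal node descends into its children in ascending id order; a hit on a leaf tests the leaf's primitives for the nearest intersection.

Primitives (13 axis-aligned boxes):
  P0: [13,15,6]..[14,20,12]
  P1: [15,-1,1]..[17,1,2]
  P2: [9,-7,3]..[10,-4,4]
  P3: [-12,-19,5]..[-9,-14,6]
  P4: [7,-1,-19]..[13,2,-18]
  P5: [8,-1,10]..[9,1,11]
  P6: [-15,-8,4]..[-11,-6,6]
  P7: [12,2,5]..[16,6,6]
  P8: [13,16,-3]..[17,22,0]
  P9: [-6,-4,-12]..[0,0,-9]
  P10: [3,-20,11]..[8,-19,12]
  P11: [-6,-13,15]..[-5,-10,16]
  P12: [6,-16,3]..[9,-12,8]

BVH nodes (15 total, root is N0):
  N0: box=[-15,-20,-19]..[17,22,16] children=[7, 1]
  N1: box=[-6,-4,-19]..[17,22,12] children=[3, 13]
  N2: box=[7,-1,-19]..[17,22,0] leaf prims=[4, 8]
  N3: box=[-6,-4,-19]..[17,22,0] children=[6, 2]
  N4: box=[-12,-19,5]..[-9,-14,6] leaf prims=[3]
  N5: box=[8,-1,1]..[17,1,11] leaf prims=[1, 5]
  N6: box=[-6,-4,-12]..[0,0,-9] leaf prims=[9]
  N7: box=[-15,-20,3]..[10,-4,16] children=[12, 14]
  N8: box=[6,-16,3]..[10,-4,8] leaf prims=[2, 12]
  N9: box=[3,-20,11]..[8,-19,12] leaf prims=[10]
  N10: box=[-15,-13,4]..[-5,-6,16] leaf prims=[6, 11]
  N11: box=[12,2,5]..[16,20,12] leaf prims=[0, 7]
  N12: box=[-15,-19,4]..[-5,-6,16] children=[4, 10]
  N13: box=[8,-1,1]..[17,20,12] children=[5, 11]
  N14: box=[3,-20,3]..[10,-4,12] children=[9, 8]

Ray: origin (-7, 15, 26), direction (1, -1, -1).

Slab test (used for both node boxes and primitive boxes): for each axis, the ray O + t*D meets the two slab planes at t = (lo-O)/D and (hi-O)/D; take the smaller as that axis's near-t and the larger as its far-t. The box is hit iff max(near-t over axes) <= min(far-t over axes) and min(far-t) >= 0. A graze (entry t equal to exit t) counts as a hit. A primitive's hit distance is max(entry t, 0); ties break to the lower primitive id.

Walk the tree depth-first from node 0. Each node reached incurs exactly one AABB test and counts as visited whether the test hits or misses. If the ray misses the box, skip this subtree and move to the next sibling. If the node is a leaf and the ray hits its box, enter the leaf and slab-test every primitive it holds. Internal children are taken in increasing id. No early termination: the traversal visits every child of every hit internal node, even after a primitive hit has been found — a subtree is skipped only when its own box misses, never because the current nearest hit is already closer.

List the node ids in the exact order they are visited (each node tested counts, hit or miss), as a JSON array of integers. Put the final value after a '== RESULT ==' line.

Traverse from the root:
N0 x:[-8,24] y:[-7,35] z:[10,45] -> hit [10,24], descend [1, 7]
  N1 x:[1,24] y:[-7,19] z:[14,45] -> hit [14,19], descend [3, 13]
    N3 x:[1,24] y:[-7,19] z:[26,45] -> miss, prune
    N13 x:[15,24] y:[-5,16] z:[14,25] -> hit [15,16], descend [5, 11]
      N5 x:[15,24] y:[14,16] z:[15,25] -> hit [15,16] leaf, test {P1(miss), P5@t=15}
      N11 x:[19,23] y:[-5,13] z:[14,21] -> miss, prune
  N7 x:[-8,17] y:[19,35] z:[10,23] -> miss, prune

7 AABB tests over nodes [0, 1, 3, 13, 5, 11, 7]; 1 leaf entered; closest P5.

== RESULT ==
[0, 1, 3, 13, 5, 11, 7]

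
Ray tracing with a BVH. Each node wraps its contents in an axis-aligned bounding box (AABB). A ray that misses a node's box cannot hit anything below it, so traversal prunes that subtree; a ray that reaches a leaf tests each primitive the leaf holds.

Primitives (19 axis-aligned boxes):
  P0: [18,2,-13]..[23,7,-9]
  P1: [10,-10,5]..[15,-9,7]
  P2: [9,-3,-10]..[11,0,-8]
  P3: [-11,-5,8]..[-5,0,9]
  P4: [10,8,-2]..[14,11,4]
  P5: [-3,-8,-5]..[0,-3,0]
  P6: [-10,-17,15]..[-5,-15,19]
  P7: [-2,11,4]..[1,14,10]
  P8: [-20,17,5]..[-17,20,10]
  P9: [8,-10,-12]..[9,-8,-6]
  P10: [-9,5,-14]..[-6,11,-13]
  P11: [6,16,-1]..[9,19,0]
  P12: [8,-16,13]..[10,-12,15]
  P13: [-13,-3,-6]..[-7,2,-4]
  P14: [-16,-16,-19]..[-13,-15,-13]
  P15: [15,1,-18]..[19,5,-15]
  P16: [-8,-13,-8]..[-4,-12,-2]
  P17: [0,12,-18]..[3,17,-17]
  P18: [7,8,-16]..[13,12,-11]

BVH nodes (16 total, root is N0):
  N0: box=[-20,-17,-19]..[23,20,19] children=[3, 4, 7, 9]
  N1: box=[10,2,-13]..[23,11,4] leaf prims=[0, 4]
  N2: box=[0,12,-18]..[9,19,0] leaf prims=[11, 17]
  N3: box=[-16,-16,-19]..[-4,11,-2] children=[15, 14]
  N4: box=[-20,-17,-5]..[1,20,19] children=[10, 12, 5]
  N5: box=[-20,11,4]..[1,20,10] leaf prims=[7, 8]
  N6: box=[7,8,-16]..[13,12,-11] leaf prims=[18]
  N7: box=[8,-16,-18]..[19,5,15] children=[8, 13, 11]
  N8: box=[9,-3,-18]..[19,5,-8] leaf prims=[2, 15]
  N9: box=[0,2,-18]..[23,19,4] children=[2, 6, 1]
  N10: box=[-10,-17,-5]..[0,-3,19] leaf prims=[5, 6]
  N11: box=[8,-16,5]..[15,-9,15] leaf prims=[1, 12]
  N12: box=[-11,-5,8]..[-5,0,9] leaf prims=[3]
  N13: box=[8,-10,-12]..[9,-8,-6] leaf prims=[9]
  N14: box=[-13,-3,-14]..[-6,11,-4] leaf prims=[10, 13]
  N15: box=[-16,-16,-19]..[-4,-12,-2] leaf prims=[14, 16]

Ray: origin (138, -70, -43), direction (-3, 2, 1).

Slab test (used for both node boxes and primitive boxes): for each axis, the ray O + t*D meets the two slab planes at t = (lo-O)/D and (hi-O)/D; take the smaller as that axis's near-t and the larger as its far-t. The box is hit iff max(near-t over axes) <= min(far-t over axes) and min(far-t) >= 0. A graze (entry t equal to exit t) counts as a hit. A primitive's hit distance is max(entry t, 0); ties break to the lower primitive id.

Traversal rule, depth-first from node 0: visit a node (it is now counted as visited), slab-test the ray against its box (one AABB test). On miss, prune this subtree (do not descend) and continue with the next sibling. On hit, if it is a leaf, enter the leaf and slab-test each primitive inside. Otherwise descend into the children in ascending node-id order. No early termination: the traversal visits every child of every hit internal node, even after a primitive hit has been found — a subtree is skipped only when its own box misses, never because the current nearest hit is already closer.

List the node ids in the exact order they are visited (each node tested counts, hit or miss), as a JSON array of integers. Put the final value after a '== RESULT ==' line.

Walk:
N0 x:[115/3,158/3] y:[53/2,45] z:[24,62] -> hit [115/3,45], descend [3, 4, 7, 9]
  N3 x:[142/3,154/3] y:[27,81/2] z:[24,41] -> miss, prune
  N4 x:[137/3,158/3] y:[53/2,45] z:[38,62] -> miss, prune
  N7 x:[119/3,130/3] y:[27,75/2] z:[25,58] -> miss, prune
  N9 x:[115/3,46] y:[36,89/2] z:[25,47] -> hit [115/3,89/2], descend [1, 2, 6]
    N1 x:[115/3,128/3] y:[36,81/2] z:[30,47] -> hit [115/3,81/2] leaf, test {P0(miss), P4(miss)}
    N2 x:[43,46] y:[41,89/2] z:[25,43] -> hit [43,43] leaf, test {P11@t=43, P17(miss)}
    N6 x:[125/3,131/3] y:[39,41] z:[27,32] -> miss, prune

8 AABB tests over nodes [0, 3, 4, 7, 9, 1, 2, 6]; 2 leaves entered; closest P11.

== RESULT ==
[0, 3, 4, 7, 9, 1, 2, 6]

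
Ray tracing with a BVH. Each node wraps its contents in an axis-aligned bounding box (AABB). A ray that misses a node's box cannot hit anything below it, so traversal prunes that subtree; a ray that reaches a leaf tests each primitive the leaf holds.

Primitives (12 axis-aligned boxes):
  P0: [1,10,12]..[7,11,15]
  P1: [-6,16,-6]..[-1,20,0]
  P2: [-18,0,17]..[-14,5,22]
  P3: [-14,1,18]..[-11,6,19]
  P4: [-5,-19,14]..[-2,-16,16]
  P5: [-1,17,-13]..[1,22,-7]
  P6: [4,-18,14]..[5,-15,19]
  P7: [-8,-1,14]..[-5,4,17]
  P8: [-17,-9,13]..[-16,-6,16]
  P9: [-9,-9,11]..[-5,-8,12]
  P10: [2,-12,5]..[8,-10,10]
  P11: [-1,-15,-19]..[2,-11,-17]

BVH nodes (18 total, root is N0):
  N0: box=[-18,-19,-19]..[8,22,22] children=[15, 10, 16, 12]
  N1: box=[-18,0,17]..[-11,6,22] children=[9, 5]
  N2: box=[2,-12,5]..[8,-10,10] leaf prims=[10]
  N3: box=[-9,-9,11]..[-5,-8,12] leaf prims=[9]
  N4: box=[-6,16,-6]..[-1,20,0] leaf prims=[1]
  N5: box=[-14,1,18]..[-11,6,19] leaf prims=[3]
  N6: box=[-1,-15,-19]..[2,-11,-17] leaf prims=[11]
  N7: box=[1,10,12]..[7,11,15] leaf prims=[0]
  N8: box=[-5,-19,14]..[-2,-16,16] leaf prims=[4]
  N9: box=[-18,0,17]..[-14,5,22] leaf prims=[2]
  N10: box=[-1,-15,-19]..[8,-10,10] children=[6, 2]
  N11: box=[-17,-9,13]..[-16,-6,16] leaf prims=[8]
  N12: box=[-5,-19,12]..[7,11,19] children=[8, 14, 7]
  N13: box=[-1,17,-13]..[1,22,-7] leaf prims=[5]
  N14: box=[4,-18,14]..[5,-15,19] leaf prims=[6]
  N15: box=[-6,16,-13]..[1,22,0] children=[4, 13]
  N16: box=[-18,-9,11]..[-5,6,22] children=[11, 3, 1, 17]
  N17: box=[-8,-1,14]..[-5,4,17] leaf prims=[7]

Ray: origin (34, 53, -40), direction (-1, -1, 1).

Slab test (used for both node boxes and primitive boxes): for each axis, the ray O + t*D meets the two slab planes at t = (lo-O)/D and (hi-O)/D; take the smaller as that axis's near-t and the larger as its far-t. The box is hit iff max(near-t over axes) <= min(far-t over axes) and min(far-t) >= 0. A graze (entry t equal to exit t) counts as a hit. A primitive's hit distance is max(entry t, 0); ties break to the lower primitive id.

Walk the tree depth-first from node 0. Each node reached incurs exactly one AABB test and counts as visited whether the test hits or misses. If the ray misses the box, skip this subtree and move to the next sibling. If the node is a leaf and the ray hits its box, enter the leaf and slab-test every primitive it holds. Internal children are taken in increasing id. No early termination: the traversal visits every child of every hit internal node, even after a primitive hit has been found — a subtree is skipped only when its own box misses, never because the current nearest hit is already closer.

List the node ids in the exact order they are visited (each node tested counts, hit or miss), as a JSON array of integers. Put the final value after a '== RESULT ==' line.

Walk:
N0 x:[26,52] y:[31,72] z:[21,62] -> hit [31,52], descend [10, 12, 15, 16]
  N10 x:[26,35] y:[63,68] z:[21,50] -> miss, prune
  N12 x:[27,39] y:[42,72] z:[52,59] -> miss, prune
  N15 x:[33,40] y:[31,37] z:[27,40] -> hit [33,37], descend [4, 13]
    N4 x:[35,40] y:[33,37] z:[34,40] -> hit [35,37] leaf, test {P1@t=35}
    N13 x:[33,35] y:[31,36] z:[27,33] -> hit [33,33] leaf, test {P5@t=33}
  N16 x:[39,52] y:[47,62] z:[51,62] -> hit [51,52], descend [1, 3, 11, 17]
    N1 x:[45,52] y:[47,53] z:[57,62] -> miss, prune
    N3 x:[39,43] y:[61,62] z:[51,52] -> miss, prune
    N11 x:[50,51] y:[59,62] z:[53,56] -> miss, prune
    N17 x:[39,42] y:[49,54] z:[54,57] -> miss, prune

Summary -> nodes [0, 10, 12, 15, 4, 13, 16, 1, 3, 11, 17]; box-tests=11; leaf-entries=2; first=P5

== RESULT ==
[0, 10, 12, 15, 4, 13, 16, 1, 3, 11, 17]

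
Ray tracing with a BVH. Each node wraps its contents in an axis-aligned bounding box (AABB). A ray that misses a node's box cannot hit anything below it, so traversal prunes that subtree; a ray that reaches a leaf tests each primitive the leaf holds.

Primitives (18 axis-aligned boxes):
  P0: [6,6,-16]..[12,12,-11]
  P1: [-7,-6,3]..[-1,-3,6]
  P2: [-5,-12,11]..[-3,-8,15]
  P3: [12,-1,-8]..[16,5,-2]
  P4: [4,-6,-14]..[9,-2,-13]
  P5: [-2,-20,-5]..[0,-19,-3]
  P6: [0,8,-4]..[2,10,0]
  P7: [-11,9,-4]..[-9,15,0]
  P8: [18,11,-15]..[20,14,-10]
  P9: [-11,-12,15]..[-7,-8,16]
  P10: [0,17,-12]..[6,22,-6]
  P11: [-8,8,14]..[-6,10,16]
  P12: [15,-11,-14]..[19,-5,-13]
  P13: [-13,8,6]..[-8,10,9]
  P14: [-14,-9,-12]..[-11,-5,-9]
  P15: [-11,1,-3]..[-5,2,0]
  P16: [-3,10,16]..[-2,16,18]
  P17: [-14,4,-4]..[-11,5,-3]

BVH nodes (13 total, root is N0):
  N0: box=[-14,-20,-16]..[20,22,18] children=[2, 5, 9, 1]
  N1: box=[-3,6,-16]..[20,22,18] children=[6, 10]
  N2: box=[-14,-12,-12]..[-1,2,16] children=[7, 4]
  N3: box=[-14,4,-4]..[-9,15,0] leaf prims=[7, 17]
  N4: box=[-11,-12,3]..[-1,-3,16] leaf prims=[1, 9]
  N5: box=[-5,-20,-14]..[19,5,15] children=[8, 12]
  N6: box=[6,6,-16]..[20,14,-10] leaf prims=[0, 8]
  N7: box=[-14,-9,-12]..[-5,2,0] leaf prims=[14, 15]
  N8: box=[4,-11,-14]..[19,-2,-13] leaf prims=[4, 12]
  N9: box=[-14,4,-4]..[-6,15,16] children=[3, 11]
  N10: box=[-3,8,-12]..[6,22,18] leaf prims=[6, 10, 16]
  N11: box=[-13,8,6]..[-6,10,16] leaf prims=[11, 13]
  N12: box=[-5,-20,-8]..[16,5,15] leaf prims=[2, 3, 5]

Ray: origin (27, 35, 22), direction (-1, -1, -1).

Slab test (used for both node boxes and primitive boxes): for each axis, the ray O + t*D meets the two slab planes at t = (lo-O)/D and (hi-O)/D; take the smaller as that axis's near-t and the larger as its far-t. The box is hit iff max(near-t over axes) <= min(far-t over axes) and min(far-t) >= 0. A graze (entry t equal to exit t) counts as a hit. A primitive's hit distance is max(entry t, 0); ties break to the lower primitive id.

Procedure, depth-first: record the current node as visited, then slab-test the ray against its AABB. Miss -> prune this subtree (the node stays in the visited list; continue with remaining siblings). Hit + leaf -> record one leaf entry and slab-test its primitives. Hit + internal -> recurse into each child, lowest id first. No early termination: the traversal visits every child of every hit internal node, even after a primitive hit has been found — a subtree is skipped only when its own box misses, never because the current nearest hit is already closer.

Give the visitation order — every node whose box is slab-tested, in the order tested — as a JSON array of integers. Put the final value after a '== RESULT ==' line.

Walk:
N0 x:[7,41] y:[13,55] z:[4,38] -> hit [13,38], descend [1, 2, 5, 9]
  N1 x:[7,30] y:[13,29] z:[4,38] -> hit [13,29], descend [6, 10]
    N6 x:[7,21] y:[21,29] z:[32,38] -> miss, prune
    N10 x:[21,30] y:[13,27] z:[4,34] -> hit [21,27] leaf, test {P6@t=25, P10(miss), P16(miss)}
  N2 x:[28,41] y:[33,47] z:[6,34] -> hit [33,34], descend [4, 7]
    N4 x:[28,38] y:[38,47] z:[6,19] -> miss, prune
    N7 x:[32,41] y:[33,44] z:[22,34] -> hit [33,34] leaf, test {P14(miss), P15(miss)}
  N5 x:[8,32] y:[30,55] z:[7,36] -> hit [30,32], descend [8, 12]
    N8 x:[8,23] y:[37,46] z:[35,36] -> miss, prune
    N12 x:[11,32] y:[30,55] z:[7,30] -> hit [30,30] leaf, test {P2(miss), P3(miss), P5(miss)}
  N9 x:[33,41] y:[20,31] z:[6,26] -> miss, prune

order=[0, 1, 6, 10, 2, 4, 7, 5, 8, 12, 9]  |boxes|=11  |leaves|=3  hit=P6

== RESULT ==
[0, 1, 6, 10, 2, 4, 7, 5, 8, 12, 9]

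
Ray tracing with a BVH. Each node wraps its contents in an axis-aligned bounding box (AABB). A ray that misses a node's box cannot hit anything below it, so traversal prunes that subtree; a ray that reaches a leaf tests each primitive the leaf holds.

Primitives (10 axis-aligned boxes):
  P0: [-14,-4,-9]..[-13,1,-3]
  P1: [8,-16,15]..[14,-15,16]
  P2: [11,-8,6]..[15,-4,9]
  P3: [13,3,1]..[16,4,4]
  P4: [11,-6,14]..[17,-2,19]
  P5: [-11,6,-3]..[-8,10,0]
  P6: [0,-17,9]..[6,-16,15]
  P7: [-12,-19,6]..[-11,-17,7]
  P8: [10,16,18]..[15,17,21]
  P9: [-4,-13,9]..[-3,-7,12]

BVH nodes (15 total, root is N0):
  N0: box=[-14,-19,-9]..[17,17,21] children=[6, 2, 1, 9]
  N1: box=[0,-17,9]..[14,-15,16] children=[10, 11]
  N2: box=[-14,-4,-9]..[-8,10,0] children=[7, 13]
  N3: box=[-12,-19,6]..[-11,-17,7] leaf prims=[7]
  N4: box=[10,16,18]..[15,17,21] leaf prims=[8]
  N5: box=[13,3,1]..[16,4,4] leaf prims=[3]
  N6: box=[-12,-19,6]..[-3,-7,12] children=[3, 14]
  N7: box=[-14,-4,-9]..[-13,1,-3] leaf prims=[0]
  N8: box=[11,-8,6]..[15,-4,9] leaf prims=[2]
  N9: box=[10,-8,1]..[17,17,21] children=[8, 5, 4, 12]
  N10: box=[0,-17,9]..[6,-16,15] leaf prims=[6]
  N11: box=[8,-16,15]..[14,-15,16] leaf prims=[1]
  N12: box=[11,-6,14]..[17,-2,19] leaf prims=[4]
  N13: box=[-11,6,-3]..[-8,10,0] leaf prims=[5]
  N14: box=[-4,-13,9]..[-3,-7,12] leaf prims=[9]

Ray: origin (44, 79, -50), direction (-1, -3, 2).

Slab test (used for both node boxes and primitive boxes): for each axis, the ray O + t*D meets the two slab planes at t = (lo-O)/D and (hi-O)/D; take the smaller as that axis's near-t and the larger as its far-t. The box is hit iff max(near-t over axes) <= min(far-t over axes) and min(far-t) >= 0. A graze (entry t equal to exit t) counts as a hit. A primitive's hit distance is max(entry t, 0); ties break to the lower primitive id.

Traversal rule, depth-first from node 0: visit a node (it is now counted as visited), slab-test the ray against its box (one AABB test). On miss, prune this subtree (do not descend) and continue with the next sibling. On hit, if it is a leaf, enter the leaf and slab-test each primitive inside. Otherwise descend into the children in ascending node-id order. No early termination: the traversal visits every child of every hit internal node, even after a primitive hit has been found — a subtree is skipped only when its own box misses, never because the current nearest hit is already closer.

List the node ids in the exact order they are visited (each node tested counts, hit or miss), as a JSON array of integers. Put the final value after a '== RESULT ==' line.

Walk:
N0 x:[27,58] y:[62/3,98/3] z:[41/2,71/2] -> hit [27,98/3], descend [1, 2, 6, 9]
  N1 x:[30,44] y:[94/3,32] z:[59/2,33] -> hit [94/3,32], descend [10, 11]
    N10 x:[38,44] y:[95/3,32] z:[59/2,65/2] -> miss, prune
    N11 x:[30,36] y:[94/3,95/3] z:[65/2,33] -> miss, prune
  N2 x:[52,58] y:[23,83/3] z:[41/2,25] -> miss, prune
  N6 x:[47,56] y:[86/3,98/3] z:[28,31] -> miss, prune
  N9 x:[27,34] y:[62/3,29] z:[51/2,71/2] -> hit [27,29], descend [4, 5, 8, 12]
    N4 x:[29,34] y:[62/3,21] z:[34,71/2] -> miss, prune
    N5 x:[28,31] y:[25,76/3] z:[51/2,27] -> miss, prune
    N8 x:[29,33] y:[83/3,29] z:[28,59/2] -> hit [29,29] leaf, test {P2@t=29}
    N12 x:[27,33] y:[27,85/3] z:[32,69/2] -> miss, prune

order=[0, 1, 10, 11, 2, 6, 9, 4, 5, 8, 12]  |boxes|=11  |leaves|=1  hit=P2

== RESULT ==
[0, 1, 10, 11, 2, 6, 9, 4, 5, 8, 12]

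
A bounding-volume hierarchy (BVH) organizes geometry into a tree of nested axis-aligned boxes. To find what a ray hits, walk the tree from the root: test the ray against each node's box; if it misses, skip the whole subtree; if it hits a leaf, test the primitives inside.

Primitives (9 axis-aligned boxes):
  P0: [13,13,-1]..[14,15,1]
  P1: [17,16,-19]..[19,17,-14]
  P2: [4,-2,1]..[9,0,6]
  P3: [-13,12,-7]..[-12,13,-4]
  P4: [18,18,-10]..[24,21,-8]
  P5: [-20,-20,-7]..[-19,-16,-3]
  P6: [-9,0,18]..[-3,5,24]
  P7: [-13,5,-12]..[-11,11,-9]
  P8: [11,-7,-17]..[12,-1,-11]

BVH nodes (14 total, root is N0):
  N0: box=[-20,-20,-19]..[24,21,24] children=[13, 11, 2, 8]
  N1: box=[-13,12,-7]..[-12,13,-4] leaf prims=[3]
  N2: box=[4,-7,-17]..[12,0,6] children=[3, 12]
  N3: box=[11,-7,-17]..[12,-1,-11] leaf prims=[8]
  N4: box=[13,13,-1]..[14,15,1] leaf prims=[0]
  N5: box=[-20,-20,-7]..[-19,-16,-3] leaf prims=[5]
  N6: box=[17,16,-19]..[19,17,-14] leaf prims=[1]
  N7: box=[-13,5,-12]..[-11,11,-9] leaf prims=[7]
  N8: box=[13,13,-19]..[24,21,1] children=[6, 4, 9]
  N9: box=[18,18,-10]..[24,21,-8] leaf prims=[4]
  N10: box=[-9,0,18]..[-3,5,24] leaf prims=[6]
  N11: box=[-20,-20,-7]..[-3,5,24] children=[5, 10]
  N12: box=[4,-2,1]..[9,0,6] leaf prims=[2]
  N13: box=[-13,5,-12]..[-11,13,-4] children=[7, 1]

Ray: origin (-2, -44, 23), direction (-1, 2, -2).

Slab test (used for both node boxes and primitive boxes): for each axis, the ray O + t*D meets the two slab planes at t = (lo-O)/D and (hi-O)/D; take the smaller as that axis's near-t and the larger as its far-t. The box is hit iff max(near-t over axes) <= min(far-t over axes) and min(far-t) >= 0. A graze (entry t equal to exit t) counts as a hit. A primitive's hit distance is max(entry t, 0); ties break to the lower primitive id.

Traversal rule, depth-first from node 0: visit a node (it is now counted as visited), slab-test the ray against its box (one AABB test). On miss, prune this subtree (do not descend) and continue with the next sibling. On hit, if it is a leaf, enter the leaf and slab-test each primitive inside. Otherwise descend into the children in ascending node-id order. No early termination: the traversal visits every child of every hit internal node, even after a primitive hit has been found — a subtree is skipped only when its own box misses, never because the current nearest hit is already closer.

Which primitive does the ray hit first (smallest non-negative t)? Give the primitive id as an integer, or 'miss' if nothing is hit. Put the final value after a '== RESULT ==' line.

Trace the traversal:
N0 x:[-26,18] y:[12,65/2] z:[-1/2,21] -> hit [12,18], descend [2, 8, 11, 13]
  N2 x:[-14,-6] y:[37/2,22] z:[17/2,20] -> miss, prune
  N8 x:[-26,-15] y:[57/2,65/2] z:[11,21] -> miss, prune
  N11 x:[1,18] y:[12,49/2] z:[-1/2,15] -> hit [12,15], descend [5, 10]
    N5 x:[17,18] y:[12,14] z:[13,15] -> miss, prune
    N10 x:[1,7] y:[22,49/2] z:[-1/2,5/2] -> miss, prune
  N13 x:[9,11] y:[49/2,57/2] z:[27/2,35/2] -> miss, prune

7 AABB tests over nodes [0, 2, 8, 11, 5, 10, 13]; 0 leaves entered; closest miss.

== RESULT ==
miss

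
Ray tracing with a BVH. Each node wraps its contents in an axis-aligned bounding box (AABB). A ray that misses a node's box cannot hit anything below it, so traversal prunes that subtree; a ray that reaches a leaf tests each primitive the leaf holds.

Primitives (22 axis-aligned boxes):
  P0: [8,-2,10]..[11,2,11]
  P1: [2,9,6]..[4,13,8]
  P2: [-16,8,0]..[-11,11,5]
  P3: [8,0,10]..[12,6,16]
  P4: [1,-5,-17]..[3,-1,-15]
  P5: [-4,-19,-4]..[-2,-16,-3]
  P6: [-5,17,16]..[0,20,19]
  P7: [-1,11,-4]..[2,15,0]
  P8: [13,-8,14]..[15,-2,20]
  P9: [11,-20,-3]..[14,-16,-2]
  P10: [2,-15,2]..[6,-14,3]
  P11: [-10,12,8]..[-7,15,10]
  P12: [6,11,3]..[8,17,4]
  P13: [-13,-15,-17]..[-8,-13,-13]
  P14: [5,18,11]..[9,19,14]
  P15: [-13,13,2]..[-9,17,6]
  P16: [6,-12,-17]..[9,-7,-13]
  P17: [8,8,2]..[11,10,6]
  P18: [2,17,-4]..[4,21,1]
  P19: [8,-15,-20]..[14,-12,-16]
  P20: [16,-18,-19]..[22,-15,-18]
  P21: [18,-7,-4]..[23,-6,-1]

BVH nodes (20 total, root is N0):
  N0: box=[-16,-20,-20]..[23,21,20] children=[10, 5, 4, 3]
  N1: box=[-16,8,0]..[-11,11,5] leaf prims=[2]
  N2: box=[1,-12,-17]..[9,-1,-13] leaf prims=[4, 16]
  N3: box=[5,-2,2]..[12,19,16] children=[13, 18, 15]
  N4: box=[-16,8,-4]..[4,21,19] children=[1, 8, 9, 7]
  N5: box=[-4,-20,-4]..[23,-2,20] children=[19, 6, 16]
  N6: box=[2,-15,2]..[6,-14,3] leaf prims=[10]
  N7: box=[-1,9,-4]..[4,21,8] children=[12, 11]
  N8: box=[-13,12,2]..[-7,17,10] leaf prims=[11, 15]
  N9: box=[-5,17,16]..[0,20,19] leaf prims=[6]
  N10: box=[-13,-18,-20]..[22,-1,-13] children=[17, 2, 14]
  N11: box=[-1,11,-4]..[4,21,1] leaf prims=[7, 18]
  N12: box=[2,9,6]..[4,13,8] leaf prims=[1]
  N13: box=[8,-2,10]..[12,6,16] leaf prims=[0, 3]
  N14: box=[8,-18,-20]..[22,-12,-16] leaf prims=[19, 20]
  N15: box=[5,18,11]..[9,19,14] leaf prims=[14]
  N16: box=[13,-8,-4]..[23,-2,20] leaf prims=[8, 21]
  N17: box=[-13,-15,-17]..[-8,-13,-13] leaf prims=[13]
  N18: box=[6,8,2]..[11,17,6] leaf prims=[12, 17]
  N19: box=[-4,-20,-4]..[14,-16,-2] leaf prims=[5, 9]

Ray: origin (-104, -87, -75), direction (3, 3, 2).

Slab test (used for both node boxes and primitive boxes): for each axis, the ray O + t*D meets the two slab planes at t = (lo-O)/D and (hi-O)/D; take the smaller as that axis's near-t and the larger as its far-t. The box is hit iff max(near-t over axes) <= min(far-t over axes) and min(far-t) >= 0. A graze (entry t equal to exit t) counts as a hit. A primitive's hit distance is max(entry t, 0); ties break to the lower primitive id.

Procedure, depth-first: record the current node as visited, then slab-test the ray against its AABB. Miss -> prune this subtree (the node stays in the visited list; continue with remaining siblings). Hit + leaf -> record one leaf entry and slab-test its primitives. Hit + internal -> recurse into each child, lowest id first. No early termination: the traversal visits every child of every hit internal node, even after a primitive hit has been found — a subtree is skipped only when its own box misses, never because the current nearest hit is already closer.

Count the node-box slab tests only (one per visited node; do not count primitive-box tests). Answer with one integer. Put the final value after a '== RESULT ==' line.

Traverse from the root:
N0 x:[88/3,127/3] y:[67/3,36] z:[55/2,95/2] -> hit [88/3,36], descend [3, 4, 5, 10]
  N3 x:[109/3,116/3] y:[85/3,106/3] z:[77/2,91/2] -> miss, prune
  N4 x:[88/3,36] y:[95/3,36] z:[71/2,47] -> hit [71/2,36], descend [1, 7, 8, 9]
    N1 x:[88/3,31] y:[95/3,98/3] z:[75/2,40] -> miss, prune
    N7 x:[103/3,36] y:[32,36] z:[71/2,83/2] -> hit [71/2,36], descend [11, 12]
      N11 x:[103/3,36] y:[98/3,36] z:[71/2,38] -> hit [71/2,36] leaf, test {P7(miss), P18@t=71/2}
      N12 x:[106/3,36] y:[32,100/3] z:[81/2,83/2] -> miss, prune
    N8 x:[91/3,97/3] y:[33,104/3] z:[77/2,85/2] -> miss, prune
    N9 x:[33,104/3] y:[104/3,107/3] z:[91/2,47] -> miss, prune
  N5 x:[100/3,127/3] y:[67/3,85/3] z:[71/2,95/2] -> miss, prune
  N10 x:[91/3,42] y:[23,86/3] z:[55/2,31] -> miss, prune

order=[0, 3, 4, 1, 7, 11, 12, 8, 9, 5, 10]  |boxes|=11  |leaves|=1  hit=P18

== RESULT ==
11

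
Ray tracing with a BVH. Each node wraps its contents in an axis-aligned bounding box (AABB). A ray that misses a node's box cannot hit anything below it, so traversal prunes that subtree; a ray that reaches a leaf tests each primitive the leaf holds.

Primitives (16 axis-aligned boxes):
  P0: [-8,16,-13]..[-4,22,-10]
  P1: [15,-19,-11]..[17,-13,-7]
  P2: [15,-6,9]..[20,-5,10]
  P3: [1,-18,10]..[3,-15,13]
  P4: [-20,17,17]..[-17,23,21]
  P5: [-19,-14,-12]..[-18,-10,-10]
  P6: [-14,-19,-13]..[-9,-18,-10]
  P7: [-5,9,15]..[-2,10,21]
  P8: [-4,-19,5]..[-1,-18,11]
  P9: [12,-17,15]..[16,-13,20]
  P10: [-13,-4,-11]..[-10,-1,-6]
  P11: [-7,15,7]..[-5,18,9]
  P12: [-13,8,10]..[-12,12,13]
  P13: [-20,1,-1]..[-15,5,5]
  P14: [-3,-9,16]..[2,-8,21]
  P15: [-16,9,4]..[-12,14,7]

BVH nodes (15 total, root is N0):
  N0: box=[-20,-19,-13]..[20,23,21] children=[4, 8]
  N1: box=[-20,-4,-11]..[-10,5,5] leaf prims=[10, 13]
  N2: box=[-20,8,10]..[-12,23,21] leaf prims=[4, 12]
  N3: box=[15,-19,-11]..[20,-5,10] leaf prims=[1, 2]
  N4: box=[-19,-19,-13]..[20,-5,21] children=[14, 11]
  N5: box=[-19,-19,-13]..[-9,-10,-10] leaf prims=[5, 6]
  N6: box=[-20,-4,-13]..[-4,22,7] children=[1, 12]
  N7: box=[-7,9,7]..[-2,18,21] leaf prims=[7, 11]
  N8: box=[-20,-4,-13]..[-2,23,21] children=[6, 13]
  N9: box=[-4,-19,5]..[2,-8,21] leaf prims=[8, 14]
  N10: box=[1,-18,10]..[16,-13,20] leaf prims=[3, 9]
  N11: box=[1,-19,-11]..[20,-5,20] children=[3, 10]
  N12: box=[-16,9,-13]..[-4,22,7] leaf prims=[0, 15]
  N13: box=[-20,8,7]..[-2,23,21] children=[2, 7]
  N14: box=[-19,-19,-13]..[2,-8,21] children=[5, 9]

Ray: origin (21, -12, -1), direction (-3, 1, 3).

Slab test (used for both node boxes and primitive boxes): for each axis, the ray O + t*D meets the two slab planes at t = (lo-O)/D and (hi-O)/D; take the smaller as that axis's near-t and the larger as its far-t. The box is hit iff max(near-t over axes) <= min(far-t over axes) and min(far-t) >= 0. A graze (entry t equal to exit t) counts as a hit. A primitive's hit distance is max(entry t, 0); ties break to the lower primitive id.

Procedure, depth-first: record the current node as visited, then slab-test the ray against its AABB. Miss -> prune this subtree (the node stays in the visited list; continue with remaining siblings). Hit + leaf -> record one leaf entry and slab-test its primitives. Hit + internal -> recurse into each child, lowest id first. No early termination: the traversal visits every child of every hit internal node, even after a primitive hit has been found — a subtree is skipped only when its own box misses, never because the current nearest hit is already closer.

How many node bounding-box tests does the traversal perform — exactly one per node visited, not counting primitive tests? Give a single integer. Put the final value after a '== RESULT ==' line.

Traverse from the root:
N0 x:[1/3,41/3] y:[-7,35] z:[-4,22/3] -> hit [1/3,22/3], descend [4, 8]
  N4 x:[1/3,40/3] y:[-7,7] z:[-4,22/3] -> hit [1/3,7], descend [11, 14]
    N11 x:[1/3,20/3] y:[-7,7] z:[-10/3,7] -> hit [1/3,20/3], descend [3, 10]
      N3 x:[1/3,2] y:[-7,7] z:[-10/3,11/3] -> hit [1/3,2] leaf, test {P1(miss), P2(miss)}
      N10 x:[5/3,20/3] y:[-6,-1] z:[11/3,7] -> miss, prune
    N14 x:[19/3,40/3] y:[-7,4] z:[-4,22/3] -> miss, prune
  N8 x:[23/3,41/3] y:[8,35] z:[-4,22/3] -> miss, prune

7 AABB tests over nodes [0, 4, 11, 3, 10, 14, 8]; 1 leaf entered; closest miss.

== RESULT ==
7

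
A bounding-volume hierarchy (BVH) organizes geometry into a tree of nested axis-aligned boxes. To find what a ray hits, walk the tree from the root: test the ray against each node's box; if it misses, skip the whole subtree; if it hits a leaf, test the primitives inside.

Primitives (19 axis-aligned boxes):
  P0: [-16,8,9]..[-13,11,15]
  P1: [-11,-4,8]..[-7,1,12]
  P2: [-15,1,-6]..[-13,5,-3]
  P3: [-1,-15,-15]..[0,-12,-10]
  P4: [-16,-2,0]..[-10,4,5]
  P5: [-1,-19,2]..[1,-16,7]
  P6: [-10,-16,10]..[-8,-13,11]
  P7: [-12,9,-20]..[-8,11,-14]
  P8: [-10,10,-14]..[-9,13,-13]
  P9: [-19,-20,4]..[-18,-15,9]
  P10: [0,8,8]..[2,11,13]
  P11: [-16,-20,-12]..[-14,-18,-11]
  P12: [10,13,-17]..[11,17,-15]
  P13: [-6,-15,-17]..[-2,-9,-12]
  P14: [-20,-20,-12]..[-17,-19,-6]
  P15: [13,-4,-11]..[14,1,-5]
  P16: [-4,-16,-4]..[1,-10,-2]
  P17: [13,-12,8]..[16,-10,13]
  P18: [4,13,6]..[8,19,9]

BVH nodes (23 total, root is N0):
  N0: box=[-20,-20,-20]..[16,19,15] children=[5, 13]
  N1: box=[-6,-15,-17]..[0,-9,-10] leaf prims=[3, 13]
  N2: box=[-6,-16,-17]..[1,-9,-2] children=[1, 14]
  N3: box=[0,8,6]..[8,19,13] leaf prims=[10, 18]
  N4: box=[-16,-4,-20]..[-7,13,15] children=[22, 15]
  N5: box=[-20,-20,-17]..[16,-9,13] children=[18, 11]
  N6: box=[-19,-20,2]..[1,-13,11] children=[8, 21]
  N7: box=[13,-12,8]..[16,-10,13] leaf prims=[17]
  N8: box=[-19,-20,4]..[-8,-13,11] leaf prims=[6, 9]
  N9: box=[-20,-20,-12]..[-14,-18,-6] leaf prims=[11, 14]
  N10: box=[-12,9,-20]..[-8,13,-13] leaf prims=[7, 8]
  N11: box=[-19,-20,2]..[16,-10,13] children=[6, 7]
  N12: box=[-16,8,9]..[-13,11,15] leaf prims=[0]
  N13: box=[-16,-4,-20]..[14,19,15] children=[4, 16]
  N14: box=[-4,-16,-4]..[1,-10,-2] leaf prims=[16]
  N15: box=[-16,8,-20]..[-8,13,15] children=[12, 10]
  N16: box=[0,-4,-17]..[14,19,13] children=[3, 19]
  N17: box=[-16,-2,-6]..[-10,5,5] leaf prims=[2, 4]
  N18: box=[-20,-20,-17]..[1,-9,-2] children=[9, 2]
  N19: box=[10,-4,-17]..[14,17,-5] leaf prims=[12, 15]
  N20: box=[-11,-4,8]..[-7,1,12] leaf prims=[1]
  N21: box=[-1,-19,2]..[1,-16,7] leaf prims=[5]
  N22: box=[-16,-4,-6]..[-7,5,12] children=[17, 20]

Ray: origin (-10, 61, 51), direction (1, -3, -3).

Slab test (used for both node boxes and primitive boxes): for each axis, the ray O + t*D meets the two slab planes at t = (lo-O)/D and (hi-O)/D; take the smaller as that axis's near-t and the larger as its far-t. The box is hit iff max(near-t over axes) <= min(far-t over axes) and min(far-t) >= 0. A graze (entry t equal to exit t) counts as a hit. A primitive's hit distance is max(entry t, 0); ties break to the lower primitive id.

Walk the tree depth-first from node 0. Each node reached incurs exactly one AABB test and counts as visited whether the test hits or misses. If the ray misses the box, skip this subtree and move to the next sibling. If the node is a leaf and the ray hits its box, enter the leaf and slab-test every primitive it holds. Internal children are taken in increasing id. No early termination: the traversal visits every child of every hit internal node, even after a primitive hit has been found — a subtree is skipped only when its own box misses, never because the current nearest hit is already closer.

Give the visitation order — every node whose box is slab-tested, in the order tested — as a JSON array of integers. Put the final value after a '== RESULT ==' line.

Walk:
N0 x:[-10,26] y:[14,27] z:[12,71/3] -> hit [14,71/3], descend [5, 13]
  N5 x:[-10,26] y:[70/3,27] z:[38/3,68/3] -> miss, prune
  N13 x:[-6,24] y:[14,65/3] z:[12,71/3] -> hit [14,65/3], descend [4, 16]
    N4 x:[-6,3] y:[16,65/3] z:[12,71/3] -> miss, prune
    N16 x:[10,24] y:[14,65/3] z:[38/3,68/3] -> hit [14,65/3], descend [3, 19]
      N3 x:[10,18] y:[14,53/3] z:[38/3,15] -> hit [14,15] leaf, test {P10(miss), P18@t=14}
      N19 x:[20,24] y:[44/3,65/3] z:[56/3,68/3] -> hit [20,65/3] leaf, test {P12(miss), P15(miss)}

Visited [0, 5, 13, 4, 16, 3, 19]. Tests: 7 box, 2 leaf. Nearest: P18.

== RESULT ==
[0, 5, 13, 4, 16, 3, 19]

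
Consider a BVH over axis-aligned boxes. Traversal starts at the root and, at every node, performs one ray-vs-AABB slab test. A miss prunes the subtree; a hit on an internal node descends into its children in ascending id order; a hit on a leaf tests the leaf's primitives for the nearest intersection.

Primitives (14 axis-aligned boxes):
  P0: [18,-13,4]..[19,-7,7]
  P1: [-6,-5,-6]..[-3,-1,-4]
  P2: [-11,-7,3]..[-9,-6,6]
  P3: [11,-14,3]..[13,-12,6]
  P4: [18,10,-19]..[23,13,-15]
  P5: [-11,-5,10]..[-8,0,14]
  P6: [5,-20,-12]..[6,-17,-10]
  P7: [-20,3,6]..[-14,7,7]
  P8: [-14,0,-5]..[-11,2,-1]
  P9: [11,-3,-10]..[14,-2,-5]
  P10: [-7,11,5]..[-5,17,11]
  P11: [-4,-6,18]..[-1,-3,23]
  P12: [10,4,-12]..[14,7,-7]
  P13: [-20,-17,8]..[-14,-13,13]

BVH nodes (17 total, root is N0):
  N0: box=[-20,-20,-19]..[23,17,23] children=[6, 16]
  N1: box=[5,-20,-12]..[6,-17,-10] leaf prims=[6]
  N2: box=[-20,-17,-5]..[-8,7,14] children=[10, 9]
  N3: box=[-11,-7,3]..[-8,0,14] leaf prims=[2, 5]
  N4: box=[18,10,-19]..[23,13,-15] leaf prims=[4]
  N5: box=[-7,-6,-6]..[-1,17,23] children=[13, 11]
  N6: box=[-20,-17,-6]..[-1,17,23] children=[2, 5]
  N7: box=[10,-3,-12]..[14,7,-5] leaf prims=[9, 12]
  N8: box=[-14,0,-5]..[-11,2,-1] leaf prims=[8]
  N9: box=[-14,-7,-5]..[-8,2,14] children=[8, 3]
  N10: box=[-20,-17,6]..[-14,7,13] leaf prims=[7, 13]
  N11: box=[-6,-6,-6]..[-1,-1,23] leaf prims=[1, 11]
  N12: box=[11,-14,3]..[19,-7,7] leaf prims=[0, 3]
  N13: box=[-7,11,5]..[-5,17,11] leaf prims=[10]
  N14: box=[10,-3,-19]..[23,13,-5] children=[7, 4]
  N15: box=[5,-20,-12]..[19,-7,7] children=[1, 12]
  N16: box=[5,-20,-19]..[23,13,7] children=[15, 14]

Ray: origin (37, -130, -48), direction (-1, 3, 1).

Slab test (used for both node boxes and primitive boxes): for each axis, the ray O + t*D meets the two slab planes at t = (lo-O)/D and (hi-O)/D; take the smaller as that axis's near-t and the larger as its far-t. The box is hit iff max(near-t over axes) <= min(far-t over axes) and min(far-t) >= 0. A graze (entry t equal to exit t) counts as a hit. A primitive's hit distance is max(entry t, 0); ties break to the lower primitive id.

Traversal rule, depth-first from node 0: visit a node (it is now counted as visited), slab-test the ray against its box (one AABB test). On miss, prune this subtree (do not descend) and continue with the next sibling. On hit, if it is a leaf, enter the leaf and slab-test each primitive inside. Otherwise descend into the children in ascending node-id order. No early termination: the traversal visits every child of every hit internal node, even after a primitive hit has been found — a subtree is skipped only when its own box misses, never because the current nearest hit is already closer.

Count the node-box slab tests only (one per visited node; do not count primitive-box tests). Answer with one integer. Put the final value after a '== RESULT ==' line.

Trace the traversal:
N0 x:[14,57] y:[110/3,49] z:[29,71] -> hit [110/3,49], descend [6, 16]
  N6 x:[38,57] y:[113/3,49] z:[42,71] -> hit [42,49], descend [2, 5]
    N2 x:[45,57] y:[113/3,137/3] z:[43,62] -> hit [45,137/3], descend [9, 10]
      N9 x:[45,51] y:[41,44] z:[43,62] -> miss, prune
      N10 x:[51,57] y:[113/3,137/3] z:[54,61] -> miss, prune
    N5 x:[38,44] y:[124/3,49] z:[42,71] -> hit [42,44], descend [11, 13]
      N11 x:[38,43] y:[124/3,43] z:[42,71] -> hit [42,43] leaf, test {P1@t=42, P11(miss)}
      N13 x:[42,44] y:[47,49] z:[53,59] -> miss, prune
  N16 x:[14,32] y:[110/3,143/3] z:[29,55] -> miss, prune

9 AABB tests over nodes [0, 6, 2, 9, 10, 5, 11, 13, 16]; 1 leaf entered; closest P1.

== RESULT ==
9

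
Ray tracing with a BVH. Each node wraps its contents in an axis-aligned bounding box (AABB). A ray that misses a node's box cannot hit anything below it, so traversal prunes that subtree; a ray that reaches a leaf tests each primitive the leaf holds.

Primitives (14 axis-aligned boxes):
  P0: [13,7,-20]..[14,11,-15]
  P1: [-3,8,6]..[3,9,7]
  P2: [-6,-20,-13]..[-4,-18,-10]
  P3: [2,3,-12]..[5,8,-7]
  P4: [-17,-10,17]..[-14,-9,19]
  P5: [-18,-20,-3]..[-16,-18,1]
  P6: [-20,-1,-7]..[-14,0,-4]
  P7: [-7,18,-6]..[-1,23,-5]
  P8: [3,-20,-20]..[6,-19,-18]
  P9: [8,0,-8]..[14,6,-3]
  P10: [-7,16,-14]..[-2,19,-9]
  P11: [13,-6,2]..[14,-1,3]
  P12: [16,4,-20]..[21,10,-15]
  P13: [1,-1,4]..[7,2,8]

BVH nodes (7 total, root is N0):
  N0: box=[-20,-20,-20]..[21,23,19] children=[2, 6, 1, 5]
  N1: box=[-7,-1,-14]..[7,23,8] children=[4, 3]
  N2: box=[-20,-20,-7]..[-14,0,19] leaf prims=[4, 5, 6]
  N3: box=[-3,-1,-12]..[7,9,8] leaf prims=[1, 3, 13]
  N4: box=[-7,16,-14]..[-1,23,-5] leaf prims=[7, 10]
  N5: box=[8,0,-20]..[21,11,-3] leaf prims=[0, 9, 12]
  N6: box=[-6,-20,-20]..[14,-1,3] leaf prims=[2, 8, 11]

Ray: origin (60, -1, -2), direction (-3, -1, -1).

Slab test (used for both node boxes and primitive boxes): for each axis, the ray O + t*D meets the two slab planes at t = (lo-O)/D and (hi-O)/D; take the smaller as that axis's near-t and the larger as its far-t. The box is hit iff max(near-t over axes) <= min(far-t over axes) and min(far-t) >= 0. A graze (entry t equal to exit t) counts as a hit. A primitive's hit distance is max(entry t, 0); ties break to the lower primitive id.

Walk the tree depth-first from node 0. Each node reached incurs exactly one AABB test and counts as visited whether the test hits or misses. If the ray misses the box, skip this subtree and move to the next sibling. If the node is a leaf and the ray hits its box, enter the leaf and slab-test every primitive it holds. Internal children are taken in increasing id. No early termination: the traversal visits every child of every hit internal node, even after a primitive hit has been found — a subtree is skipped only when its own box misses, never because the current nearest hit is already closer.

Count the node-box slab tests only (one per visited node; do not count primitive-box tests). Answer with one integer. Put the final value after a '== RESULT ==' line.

Trace the traversal:
N0 x:[13,80/3] y:[-24,19] z:[-21,18] -> hit [13,18], descend [1, 2, 5, 6]
  N1 x:[53/3,67/3] y:[-24,0] z:[-10,12] -> miss, prune
  N2 x:[74/3,80/3] y:[-1,19] z:[-21,5] -> miss, prune
  N5 x:[13,52/3] y:[-12,-1] z:[1,18] -> miss, prune
  N6 x:[46/3,22] y:[0,19] z:[-5,18] -> hit [46/3,18] leaf, test {P2(miss), P8@t=18, P11(miss)}

Summary -> nodes [0, 1, 2, 5, 6]; box-tests=5; leaf-entries=1; first=P8

== RESULT ==
5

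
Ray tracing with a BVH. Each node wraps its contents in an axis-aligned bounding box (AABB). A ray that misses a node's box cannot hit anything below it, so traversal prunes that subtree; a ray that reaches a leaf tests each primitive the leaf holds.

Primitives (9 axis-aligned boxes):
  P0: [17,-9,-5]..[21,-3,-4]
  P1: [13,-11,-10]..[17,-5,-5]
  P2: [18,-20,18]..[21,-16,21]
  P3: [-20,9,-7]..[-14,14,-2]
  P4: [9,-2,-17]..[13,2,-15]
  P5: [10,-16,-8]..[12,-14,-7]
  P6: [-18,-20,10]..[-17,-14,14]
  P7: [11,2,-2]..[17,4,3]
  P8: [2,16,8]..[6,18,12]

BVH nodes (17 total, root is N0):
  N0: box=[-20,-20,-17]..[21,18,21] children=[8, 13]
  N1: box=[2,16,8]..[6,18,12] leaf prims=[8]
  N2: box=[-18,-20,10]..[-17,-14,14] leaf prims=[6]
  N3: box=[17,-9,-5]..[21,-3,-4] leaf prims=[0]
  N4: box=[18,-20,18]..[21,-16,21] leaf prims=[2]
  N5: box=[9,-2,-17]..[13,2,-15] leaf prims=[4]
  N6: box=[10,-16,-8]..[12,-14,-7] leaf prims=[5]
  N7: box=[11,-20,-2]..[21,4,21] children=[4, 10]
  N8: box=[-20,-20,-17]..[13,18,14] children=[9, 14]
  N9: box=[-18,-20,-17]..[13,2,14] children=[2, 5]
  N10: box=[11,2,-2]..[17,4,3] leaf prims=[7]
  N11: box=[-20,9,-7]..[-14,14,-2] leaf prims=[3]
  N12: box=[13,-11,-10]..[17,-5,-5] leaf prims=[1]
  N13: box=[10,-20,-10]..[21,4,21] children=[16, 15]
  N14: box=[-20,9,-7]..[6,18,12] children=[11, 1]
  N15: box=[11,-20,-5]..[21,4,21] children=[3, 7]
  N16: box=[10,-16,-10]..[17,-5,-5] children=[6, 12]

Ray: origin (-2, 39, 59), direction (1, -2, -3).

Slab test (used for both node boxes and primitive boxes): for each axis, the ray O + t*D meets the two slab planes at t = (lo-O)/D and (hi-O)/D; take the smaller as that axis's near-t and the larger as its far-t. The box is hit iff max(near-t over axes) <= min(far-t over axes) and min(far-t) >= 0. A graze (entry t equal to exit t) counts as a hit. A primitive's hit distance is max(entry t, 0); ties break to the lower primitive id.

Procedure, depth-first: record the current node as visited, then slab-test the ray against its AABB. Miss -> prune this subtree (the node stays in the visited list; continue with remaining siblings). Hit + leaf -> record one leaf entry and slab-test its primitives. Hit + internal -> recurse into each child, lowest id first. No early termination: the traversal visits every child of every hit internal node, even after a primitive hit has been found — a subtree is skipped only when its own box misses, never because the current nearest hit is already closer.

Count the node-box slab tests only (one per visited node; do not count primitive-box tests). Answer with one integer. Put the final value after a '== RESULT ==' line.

Traverse from the root:
N0 x:[-18,23] y:[21/2,59/2] z:[38/3,76/3] -> hit [38/3,23], descend [8, 13]
  N8 x:[-18,15] y:[21/2,59/2] z:[15,76/3] -> hit [15,15], descend [9, 14]
    N9 x:[-16,15] y:[37/2,59/2] z:[15,76/3] -> miss, prune
    N14 x:[-18,8] y:[21/2,15] z:[47/3,22] -> miss, prune
  N13 x:[12,23] y:[35/2,59/2] z:[38/3,23] -> hit [35/2,23], descend [15, 16]
    N15 x:[13,23] y:[35/2,59/2] z:[38/3,64/3] -> hit [35/2,64/3], descend [3, 7]
      N3 x:[19,23] y:[21,24] z:[21,64/3] -> hit [21,64/3] leaf, test {P0@t=21}
      N7 x:[13,23] y:[35/2,59/2] z:[38/3,61/3] -> hit [35/2,61/3], descend [4, 10]
        N4 x:[20,23] y:[55/2,59/2] z:[38/3,41/3] -> miss, prune
        N10 x:[13,19] y:[35/2,37/2] z:[56/3,61/3] -> miss, prune
    N16 x:[12,19] y:[22,55/2] z:[64/3,23] -> miss, prune

Summary -> nodes [0, 8, 9, 14, 13, 15, 3, 7, 4, 10, 16]; box-tests=11; leaf-entries=1; first=P0

== RESULT ==
11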